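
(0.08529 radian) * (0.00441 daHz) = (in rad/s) 0.003761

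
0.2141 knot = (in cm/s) 11.01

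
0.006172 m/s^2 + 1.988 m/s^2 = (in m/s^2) 1.994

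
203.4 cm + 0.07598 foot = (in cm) 205.7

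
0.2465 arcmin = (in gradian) 0.004565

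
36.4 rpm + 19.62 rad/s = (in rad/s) 23.43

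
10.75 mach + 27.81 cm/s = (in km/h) 1.318e+04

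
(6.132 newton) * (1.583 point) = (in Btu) 3.246e-06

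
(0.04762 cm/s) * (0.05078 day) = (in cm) 208.9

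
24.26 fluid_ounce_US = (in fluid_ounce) 24.26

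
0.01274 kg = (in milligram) 1.274e+04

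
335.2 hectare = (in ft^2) 3.608e+07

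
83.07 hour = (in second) 2.991e+05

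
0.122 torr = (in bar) 0.0001627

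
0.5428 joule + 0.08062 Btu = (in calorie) 20.46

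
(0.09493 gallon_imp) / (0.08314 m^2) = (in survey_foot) 0.01703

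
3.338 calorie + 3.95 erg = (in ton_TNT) 3.338e-09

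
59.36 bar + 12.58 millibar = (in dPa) 5.937e+07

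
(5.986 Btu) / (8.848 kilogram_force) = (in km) 0.07279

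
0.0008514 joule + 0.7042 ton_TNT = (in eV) 1.839e+28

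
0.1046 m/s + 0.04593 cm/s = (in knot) 0.2042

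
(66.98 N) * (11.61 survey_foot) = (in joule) 237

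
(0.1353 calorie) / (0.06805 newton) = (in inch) 327.5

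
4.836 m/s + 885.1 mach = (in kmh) 1.085e+06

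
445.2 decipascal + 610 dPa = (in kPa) 0.1055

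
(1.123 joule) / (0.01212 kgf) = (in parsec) 3.062e-16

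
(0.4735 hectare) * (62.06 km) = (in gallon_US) 7.763e+10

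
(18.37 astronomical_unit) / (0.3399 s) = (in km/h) 2.911e+13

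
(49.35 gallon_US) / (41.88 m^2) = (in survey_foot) 0.01463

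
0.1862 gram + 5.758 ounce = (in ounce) 5.765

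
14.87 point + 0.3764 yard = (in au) 2.336e-12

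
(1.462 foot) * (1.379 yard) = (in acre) 0.0001388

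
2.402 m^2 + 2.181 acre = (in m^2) 8829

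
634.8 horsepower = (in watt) 4.734e+05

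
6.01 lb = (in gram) 2726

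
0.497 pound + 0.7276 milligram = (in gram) 225.4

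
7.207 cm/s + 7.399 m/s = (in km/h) 26.9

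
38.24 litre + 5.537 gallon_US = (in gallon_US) 15.64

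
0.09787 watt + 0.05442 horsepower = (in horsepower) 0.05455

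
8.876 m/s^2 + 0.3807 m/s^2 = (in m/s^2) 9.257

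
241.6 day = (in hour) 5798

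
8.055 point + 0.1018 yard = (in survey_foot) 0.3147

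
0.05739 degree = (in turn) 0.0001594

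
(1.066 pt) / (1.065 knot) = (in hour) 1.907e-07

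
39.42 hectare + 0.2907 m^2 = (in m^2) 3.942e+05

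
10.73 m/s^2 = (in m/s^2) 10.73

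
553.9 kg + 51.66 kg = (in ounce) 2.136e+04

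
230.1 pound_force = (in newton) 1024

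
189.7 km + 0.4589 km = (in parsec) 6.163e-12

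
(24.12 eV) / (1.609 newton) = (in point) 6.808e-15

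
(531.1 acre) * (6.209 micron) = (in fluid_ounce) 4.512e+05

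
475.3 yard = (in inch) 1.711e+04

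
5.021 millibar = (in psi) 0.07282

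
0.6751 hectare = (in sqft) 7.267e+04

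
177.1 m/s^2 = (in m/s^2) 177.1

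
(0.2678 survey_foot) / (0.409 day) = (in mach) 6.784e-09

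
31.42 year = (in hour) 2.752e+05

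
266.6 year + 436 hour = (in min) 1.402e+08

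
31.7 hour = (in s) 1.141e+05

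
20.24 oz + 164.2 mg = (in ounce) 20.25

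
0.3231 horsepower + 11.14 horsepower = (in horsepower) 11.46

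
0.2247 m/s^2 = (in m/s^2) 0.2247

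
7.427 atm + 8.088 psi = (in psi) 117.2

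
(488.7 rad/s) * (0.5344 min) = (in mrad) 1.567e+07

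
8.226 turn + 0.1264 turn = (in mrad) 5.248e+04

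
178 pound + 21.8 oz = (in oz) 2870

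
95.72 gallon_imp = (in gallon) 115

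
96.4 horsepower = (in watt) 7.189e+04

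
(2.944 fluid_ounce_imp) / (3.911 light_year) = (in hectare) 2.261e-25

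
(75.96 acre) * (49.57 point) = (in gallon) 1.42e+06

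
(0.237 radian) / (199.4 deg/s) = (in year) 2.159e-09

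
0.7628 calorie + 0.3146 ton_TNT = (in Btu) 1.248e+06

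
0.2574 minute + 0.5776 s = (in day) 0.0001854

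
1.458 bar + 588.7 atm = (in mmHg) 4.485e+05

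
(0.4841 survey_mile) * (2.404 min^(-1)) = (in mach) 0.09168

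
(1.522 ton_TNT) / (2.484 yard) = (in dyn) 2.804e+14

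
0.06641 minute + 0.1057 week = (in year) 0.002027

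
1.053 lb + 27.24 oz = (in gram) 1250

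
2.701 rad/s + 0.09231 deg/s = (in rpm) 25.81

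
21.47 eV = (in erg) 3.44e-11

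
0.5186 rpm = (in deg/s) 3.112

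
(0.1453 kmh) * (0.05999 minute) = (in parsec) 4.708e-18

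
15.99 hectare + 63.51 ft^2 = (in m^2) 1.599e+05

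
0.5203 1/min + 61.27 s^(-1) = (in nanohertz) 6.128e+10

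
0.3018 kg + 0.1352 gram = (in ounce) 10.65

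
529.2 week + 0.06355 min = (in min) 5.334e+06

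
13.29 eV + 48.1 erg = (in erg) 48.1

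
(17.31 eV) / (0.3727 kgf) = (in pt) 2.151e-15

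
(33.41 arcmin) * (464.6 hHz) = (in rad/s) 451.5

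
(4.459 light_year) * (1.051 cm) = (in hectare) 4.434e+10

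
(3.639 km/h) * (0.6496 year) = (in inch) 8.153e+08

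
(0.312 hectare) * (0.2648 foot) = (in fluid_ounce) 8.515e+06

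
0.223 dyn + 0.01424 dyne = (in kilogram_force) 2.419e-07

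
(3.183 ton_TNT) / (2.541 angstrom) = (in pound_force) 1.178e+19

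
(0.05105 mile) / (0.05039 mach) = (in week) 7.917e-06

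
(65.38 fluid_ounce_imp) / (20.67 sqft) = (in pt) 2.742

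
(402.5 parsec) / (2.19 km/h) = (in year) 6.474e+11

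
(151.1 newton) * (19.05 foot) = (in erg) 8.774e+09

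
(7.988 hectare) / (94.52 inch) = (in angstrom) 3.327e+14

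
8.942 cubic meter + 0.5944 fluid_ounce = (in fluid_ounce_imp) 3.147e+05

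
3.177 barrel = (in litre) 505.1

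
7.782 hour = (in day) 0.3242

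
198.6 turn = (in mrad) 1.248e+06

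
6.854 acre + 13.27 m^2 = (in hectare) 2.775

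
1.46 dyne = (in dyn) 1.46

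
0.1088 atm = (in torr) 82.69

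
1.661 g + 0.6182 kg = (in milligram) 6.199e+05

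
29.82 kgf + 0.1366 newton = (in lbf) 65.77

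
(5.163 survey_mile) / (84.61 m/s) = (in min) 1.637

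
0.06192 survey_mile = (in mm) 9.965e+04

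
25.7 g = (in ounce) 0.9065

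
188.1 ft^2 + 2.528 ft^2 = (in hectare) 0.001771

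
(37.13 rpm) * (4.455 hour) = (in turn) 9925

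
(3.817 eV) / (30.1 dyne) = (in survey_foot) 6.666e-15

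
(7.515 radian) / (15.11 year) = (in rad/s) 1.577e-08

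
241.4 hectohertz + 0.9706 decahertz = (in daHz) 2415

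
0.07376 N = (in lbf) 0.01658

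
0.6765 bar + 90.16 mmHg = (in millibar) 796.7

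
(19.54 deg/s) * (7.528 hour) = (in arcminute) 3.177e+07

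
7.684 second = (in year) 2.437e-07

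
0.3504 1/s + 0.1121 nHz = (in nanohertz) 3.504e+08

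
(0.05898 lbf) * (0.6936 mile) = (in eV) 1.828e+21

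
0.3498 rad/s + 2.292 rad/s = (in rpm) 25.23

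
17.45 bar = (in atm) 17.22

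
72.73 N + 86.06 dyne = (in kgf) 7.416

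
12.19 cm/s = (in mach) 0.000358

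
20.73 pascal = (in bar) 0.0002073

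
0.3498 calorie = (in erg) 1.464e+07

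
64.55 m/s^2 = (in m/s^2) 64.55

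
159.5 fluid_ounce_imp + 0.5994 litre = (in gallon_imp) 1.129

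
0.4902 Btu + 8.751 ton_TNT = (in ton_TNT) 8.751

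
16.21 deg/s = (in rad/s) 0.2829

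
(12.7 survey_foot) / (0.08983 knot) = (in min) 1.396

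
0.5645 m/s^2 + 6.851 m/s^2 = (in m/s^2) 7.415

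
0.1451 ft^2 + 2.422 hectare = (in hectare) 2.422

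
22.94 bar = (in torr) 1.721e+04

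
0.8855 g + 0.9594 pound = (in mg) 4.361e+05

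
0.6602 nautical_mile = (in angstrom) 1.223e+13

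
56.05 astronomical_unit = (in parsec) 0.0002717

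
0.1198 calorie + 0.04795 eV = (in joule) 0.5012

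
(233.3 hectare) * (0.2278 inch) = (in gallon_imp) 2.969e+06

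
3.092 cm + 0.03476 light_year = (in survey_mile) 2.043e+11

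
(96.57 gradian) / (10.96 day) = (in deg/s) 9.178e-05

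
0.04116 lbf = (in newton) 0.1831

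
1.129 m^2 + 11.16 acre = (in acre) 11.16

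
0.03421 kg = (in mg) 3.421e+04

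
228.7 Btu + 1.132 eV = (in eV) 1.506e+24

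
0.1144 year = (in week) 5.965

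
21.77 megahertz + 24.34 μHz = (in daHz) 2.177e+06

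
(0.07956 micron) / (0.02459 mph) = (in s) 7.238e-06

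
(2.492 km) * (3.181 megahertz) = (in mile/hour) 1.773e+10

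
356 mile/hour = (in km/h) 572.9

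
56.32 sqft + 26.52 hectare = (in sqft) 2.855e+06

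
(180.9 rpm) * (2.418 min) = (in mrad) 2.748e+06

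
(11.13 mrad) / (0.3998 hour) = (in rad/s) 7.733e-06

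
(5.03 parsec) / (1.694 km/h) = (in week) 5.454e+11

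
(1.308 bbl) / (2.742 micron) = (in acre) 18.74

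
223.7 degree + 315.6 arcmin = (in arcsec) 8.243e+05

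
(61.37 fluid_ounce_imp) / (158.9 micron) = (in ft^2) 118.1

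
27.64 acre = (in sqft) 1.204e+06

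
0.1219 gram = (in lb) 0.0002687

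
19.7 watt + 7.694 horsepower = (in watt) 5757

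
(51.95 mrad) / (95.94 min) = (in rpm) 8.618e-05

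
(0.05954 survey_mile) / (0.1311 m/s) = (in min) 12.18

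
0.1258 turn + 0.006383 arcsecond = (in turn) 0.1258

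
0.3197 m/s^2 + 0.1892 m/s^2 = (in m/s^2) 0.5089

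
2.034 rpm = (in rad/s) 0.213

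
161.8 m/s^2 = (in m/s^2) 161.8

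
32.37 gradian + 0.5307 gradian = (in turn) 0.08225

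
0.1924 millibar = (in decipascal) 192.4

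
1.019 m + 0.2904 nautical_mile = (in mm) 5.388e+05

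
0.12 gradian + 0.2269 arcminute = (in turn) 0.0003105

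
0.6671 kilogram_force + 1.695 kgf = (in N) 23.16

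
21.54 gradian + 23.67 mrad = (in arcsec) 7.467e+04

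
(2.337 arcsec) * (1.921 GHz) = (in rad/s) 2.177e+04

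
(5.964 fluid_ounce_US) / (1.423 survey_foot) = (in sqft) 0.004377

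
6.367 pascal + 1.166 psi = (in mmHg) 60.35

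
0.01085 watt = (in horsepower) 1.455e-05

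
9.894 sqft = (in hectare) 9.192e-05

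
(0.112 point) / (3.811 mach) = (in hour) 8.458e-12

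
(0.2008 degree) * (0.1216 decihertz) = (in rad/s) 4.262e-05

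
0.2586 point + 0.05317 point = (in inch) 0.00433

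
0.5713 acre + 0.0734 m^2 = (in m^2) 2312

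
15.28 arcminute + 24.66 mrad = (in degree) 1.668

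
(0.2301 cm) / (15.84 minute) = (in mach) 7.11e-09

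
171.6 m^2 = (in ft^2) 1847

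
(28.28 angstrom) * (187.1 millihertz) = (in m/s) 5.291e-10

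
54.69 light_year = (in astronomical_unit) 3.459e+06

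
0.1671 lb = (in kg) 0.0758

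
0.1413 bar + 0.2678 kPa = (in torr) 108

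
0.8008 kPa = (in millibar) 8.008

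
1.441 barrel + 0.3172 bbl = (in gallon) 73.84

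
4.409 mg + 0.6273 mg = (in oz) 0.0001777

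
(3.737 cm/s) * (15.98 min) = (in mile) 0.02226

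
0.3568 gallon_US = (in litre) 1.351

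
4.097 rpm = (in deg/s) 24.58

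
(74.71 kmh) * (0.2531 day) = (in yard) 4.963e+05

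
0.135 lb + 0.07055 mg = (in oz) 2.16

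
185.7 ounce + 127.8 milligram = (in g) 5265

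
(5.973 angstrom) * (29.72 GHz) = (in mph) 39.71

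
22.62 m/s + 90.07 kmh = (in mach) 0.1399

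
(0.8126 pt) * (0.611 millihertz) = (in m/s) 1.752e-07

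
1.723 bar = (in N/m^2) 1.723e+05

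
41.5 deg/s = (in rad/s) 0.7243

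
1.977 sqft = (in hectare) 1.837e-05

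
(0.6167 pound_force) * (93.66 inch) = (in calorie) 1.56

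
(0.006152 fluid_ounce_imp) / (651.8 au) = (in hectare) 1.793e-25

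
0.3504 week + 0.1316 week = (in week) 0.482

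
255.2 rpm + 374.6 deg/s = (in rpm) 317.6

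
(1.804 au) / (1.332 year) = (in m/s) 6425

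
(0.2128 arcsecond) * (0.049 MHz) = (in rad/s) 0.05055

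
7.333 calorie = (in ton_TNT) 7.333e-09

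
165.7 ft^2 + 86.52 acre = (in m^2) 3.501e+05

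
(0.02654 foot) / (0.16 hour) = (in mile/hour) 3.142e-05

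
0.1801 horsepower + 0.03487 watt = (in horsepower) 0.1801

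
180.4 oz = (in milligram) 5.114e+06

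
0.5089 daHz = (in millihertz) 5089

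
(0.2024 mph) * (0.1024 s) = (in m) 0.009265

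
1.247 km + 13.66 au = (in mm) 2.044e+15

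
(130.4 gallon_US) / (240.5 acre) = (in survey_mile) 3.151e-10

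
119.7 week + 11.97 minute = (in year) 2.296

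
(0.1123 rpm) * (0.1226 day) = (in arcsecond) 2.569e+07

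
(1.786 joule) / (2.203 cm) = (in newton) 81.07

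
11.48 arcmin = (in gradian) 0.2126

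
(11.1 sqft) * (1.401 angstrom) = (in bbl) 9.087e-10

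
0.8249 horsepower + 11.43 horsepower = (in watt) 9138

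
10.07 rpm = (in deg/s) 60.42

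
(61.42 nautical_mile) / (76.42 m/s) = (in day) 0.01723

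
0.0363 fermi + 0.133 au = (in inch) 7.833e+11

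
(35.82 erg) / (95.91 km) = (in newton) 3.735e-11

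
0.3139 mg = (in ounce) 1.107e-05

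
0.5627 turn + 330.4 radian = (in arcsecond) 6.888e+07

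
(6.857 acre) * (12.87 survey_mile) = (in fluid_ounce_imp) 2.023e+13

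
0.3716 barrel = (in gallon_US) 15.61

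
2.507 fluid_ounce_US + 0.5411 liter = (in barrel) 0.00387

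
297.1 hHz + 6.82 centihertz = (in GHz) 2.971e-05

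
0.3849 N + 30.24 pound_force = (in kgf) 13.76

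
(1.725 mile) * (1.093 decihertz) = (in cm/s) 3.034e+04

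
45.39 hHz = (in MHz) 0.004539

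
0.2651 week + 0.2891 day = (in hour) 51.48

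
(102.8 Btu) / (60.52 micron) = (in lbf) 4.029e+08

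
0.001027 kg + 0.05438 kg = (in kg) 0.05541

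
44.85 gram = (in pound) 0.09888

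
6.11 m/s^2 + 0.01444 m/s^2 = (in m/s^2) 6.124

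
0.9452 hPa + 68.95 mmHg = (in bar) 0.09287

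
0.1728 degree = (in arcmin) 10.37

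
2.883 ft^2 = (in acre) 6.618e-05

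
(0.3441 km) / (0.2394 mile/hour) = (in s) 3215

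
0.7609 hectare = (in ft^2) 8.19e+04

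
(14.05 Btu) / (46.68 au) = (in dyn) 0.0002123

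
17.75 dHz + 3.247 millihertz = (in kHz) 0.001778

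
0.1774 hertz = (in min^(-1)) 10.64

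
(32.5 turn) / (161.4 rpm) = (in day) 0.0001398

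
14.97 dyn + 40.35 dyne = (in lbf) 0.0001244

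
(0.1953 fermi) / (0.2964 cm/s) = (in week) 1.089e-19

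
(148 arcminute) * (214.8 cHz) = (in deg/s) 5.298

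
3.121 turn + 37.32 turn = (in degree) 1.456e+04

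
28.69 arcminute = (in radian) 0.008346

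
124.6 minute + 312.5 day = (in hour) 7502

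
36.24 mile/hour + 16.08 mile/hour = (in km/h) 84.2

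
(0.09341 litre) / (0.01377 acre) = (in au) 1.121e-17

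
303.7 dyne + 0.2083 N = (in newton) 0.2113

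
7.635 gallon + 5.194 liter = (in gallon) 9.007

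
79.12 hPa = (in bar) 0.07912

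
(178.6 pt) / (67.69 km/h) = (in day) 3.878e-08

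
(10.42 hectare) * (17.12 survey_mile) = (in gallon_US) 7.584e+11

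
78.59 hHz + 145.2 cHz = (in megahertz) 0.00786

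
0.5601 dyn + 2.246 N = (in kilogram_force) 0.229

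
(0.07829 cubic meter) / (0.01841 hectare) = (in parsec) 1.378e-20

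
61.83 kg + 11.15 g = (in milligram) 6.184e+07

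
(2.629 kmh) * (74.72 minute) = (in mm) 3.274e+06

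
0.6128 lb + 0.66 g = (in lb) 0.6143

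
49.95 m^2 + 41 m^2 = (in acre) 0.02247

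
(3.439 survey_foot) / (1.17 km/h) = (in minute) 0.05375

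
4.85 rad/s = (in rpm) 46.31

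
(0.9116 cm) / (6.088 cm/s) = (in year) 4.748e-09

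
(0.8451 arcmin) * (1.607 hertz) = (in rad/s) 0.000395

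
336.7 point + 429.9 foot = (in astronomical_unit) 8.767e-10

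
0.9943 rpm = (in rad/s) 0.1041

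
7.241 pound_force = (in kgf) 3.284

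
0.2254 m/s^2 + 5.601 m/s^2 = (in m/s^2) 5.826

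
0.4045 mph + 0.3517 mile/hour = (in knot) 0.6571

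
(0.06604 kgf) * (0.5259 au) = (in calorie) 1.218e+10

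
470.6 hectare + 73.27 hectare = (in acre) 1344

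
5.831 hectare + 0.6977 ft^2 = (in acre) 14.41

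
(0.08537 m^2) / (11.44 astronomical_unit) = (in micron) 4.988e-08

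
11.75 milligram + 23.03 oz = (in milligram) 6.529e+05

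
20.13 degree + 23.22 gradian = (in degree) 41.03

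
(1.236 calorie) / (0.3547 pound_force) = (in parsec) 1.062e-16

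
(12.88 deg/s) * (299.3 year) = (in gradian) 1.351e+11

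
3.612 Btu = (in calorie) 910.8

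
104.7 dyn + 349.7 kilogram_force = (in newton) 3429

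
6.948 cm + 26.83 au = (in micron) 4.014e+18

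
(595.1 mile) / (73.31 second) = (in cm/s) 1.306e+06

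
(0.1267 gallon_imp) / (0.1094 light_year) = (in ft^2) 5.99e-18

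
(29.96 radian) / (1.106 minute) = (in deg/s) 25.87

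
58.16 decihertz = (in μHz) 5.816e+06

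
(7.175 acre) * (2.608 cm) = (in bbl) 4763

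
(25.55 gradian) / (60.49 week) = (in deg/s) 6.285e-07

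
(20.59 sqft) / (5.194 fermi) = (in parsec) 0.01194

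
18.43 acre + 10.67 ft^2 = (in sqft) 8.028e+05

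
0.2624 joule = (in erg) 2.624e+06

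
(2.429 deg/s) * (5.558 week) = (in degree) 8.165e+06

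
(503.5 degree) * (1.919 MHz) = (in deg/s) 9.662e+08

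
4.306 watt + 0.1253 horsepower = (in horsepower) 0.1311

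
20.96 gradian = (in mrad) 329.2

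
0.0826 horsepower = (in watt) 61.59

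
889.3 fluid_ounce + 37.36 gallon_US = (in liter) 167.7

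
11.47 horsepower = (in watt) 8553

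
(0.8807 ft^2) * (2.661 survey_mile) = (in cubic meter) 350.4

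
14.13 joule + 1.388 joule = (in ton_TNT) 3.709e-09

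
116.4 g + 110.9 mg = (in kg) 0.1165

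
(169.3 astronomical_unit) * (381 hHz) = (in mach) 2.834e+15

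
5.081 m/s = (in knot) 9.877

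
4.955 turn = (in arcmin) 1.07e+05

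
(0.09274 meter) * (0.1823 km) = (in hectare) 0.001691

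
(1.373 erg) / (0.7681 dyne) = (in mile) 1.111e-05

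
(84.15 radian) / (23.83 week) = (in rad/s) 5.839e-06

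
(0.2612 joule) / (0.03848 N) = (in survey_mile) 0.004218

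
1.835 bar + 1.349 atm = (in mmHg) 2402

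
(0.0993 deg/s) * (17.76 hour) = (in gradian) 7054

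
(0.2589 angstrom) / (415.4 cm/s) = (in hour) 1.731e-15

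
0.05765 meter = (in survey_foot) 0.1891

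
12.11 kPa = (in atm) 0.1195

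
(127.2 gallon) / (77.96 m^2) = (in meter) 0.006176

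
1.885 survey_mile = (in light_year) 3.207e-13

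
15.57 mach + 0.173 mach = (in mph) 1.199e+04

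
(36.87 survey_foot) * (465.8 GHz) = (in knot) 1.018e+13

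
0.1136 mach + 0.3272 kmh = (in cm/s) 3877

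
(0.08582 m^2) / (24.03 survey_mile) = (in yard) 2.427e-06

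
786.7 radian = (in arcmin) 2.704e+06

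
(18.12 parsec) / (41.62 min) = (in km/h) 8.06e+14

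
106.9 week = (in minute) 1.078e+06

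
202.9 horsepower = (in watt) 1.513e+05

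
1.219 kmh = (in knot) 0.6582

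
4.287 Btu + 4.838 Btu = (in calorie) 2301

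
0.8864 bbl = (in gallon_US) 37.23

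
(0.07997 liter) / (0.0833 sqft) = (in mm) 10.33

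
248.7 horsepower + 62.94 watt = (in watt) 1.855e+05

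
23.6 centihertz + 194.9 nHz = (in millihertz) 236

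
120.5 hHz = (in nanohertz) 1.205e+13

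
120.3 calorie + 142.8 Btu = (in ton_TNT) 3.613e-05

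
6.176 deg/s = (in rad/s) 0.1078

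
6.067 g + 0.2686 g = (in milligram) 6336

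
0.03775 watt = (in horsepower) 5.062e-05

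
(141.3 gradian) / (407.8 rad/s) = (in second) 0.005443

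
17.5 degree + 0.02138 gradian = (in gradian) 19.47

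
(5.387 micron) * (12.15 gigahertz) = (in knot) 1.272e+05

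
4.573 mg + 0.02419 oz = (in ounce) 0.02435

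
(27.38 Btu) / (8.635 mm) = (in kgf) 3.411e+05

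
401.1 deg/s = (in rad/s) 7.001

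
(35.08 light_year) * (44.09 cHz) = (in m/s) 1.463e+17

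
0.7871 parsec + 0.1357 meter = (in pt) 6.885e+19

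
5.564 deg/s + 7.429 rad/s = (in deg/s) 431.2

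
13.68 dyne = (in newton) 0.0001368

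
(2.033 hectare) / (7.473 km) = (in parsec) 8.816e-17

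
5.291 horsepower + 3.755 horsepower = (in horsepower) 9.046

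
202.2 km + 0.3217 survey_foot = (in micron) 2.022e+11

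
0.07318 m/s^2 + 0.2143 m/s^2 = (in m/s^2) 0.2875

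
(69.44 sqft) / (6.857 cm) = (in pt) 2.667e+05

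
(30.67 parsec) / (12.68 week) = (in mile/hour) 2.76e+11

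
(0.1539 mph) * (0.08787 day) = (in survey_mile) 0.3246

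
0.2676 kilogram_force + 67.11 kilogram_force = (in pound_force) 148.5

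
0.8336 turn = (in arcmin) 1.801e+04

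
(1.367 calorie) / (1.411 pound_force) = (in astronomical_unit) 6.091e-12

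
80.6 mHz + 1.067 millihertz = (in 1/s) 0.08167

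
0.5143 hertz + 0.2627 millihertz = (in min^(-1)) 30.87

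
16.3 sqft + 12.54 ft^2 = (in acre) 0.0006621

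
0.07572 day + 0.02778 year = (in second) 8.826e+05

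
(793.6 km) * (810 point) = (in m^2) 2.268e+05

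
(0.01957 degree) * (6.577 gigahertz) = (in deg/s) 1.287e+08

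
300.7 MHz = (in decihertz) 3.007e+09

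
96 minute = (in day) 0.06667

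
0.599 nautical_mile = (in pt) 3.145e+06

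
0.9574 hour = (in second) 3447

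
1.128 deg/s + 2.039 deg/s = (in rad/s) 0.05527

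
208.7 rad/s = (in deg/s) 1.196e+04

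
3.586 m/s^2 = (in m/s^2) 3.586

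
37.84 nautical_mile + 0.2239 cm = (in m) 7.008e+04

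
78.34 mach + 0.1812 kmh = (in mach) 78.34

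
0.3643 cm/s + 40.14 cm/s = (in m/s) 0.405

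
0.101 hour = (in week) 0.0006012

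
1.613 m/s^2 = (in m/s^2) 1.613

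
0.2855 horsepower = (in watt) 212.9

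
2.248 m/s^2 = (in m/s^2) 2.248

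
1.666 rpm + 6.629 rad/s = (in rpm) 64.97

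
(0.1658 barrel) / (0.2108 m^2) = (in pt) 354.5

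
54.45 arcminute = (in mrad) 15.84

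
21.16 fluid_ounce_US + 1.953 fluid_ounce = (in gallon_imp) 0.1504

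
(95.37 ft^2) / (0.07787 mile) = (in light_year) 7.473e-18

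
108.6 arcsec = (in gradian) 0.03352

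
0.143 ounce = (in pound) 0.008937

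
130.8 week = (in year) 2.508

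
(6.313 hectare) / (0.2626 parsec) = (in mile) 4.841e-15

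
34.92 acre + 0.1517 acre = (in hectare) 14.19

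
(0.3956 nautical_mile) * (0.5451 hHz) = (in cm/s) 3.994e+06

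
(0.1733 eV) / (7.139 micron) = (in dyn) 3.889e-10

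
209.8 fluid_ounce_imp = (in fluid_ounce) 201.6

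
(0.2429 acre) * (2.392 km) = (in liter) 2.351e+09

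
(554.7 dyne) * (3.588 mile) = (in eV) 1.999e+20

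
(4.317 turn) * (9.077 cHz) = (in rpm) 23.51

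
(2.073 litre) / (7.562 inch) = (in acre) 2.667e-06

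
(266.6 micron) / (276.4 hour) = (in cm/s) 2.679e-08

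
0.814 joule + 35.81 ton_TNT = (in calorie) 3.581e+10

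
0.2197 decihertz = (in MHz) 2.197e-08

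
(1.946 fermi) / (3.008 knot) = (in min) 2.096e-17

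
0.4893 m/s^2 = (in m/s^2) 0.4893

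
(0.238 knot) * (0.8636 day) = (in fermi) 9.136e+18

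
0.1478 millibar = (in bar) 0.0001478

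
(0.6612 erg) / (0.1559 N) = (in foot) 1.391e-06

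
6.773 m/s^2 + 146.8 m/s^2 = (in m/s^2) 153.6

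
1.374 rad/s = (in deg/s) 78.72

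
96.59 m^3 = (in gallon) 2.552e+04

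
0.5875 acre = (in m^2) 2378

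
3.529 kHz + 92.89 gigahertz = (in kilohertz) 9.289e+07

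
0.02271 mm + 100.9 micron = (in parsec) 4.006e-21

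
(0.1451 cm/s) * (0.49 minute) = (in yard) 0.04665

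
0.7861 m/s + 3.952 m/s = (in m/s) 4.738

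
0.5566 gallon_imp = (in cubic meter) 0.00253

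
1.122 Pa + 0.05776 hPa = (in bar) 6.898e-05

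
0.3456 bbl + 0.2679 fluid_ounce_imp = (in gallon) 14.52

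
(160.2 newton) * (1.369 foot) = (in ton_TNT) 1.598e-08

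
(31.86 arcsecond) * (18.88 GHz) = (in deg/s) 1.671e+08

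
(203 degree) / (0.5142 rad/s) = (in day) 7.975e-05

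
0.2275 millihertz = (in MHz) 2.275e-10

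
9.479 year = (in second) 2.989e+08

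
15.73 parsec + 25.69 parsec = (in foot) 4.193e+18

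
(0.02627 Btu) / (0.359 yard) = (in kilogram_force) 8.61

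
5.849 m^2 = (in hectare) 0.0005849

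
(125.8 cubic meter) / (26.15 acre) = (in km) 1.189e-06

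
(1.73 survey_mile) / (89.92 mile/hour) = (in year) 2.196e-06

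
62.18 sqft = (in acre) 0.001427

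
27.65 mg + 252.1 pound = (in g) 1.144e+05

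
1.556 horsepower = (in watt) 1160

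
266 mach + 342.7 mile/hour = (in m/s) 9.073e+04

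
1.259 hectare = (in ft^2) 1.355e+05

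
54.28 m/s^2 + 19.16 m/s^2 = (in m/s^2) 73.44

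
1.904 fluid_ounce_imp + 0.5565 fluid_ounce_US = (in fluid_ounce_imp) 2.483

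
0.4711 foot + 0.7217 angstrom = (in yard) 0.157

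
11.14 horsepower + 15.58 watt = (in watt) 8323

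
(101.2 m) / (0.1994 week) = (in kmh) 0.003021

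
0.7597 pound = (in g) 344.6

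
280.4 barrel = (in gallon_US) 1.178e+04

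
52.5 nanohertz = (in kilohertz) 5.25e-11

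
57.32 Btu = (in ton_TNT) 1.445e-05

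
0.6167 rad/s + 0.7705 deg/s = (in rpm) 6.017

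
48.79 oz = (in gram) 1383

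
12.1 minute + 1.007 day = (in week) 0.1451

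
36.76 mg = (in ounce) 0.001297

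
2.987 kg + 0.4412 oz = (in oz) 105.8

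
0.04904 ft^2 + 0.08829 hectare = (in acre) 0.2182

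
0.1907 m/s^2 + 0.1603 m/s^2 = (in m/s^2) 0.351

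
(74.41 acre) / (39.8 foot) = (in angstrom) 2.482e+14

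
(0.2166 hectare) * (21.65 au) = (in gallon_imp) 1.543e+18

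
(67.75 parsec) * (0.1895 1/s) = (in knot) 7.701e+17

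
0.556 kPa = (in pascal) 556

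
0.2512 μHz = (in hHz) 2.512e-09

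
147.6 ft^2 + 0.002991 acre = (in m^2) 25.82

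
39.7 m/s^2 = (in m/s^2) 39.7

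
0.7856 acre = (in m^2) 3179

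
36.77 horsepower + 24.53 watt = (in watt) 2.744e+04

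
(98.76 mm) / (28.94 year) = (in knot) 2.103e-10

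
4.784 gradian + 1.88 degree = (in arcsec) 2.227e+04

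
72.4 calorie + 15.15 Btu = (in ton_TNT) 3.893e-06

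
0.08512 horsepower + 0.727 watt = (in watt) 64.2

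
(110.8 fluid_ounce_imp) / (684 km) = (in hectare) 4.603e-13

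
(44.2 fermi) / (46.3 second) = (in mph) 2.135e-15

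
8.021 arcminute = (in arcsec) 481.3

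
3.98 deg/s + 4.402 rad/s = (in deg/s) 256.2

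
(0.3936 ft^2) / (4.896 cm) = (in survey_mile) 0.0004641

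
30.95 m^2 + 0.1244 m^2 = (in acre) 0.007679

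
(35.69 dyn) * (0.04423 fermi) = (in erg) 1.579e-13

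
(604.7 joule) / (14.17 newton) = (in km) 0.04267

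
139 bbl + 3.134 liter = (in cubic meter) 22.1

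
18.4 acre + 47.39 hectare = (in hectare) 54.84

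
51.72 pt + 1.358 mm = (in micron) 1.96e+04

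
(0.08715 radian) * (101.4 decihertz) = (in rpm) 8.439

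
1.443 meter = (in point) 4090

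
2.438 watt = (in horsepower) 0.003269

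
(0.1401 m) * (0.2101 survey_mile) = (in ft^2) 509.9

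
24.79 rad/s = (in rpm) 236.7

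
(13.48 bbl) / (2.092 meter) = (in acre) 0.0002531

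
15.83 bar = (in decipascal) 1.583e+07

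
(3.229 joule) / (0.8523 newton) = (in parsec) 1.228e-16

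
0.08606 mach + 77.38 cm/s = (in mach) 0.08833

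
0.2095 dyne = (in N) 2.095e-06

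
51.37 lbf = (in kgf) 23.3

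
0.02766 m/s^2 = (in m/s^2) 0.02766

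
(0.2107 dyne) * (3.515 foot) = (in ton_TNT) 5.395e-16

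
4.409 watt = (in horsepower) 0.005913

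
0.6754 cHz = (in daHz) 0.0006754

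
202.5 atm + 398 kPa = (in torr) 1.569e+05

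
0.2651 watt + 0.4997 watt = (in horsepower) 0.001026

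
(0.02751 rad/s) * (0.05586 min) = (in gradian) 5.87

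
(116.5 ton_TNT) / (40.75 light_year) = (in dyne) 0.1264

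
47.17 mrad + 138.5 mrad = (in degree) 10.64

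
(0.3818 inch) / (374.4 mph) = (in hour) 1.609e-08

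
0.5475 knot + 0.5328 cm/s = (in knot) 0.5579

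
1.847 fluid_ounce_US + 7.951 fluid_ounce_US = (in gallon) 0.07655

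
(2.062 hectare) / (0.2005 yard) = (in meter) 1.125e+05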